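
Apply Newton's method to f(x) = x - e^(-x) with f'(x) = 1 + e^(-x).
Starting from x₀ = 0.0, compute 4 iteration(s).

f(x) = x - e^(-x)
f'(x) = 1 + e^(-x)
x₀ = 0.0

Newton-Raphson formula: x_{n+1} = x_n - f(x_n)/f'(x_n)

Iteration 1:
  f(0.000000) = -1.000000
  f'(0.000000) = 2.000000
  x_1 = 0.000000 - (-1.000000)/2.000000 = 0.500000
Iteration 2:
  f(0.500000) = -0.106531
  f'(0.500000) = 1.606531
  x_2 = 0.500000 - (-0.106531)/1.606531 = 0.566311
Iteration 3:
  f(0.566311) = -0.001305
  f'(0.566311) = 1.567616
  x_3 = 0.566311 - (-0.001305)/1.567616 = 0.567143
Iteration 4:
  f(0.567143) = 0.000000
  f'(0.567143) = 1.567143
  x_4 = 0.567143 - 0.000000/1.567143 = 0.567143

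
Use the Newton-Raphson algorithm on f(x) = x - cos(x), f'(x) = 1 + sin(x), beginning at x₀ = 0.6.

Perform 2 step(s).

f(x) = x - cos(x)
f'(x) = 1 + sin(x)
x₀ = 0.6

Newton-Raphson formula: x_{n+1} = x_n - f(x_n)/f'(x_n)

Iteration 1:
  f(0.600000) = -0.225336
  f'(0.600000) = 1.564642
  x_1 = 0.600000 - (-0.225336)/1.564642 = 0.744017
Iteration 2:
  f(0.744017) = 0.008264
  f'(0.744017) = 1.677249
  x_2 = 0.744017 - 0.008264/1.677249 = 0.739090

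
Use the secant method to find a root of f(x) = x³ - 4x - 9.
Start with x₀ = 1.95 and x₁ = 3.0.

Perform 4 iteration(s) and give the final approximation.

f(x) = x³ - 4x - 9
x₀ = 1.95, x₁ = 3.0

Secant formula: x_{n+1} = x_n - f(x_n)(x_n - x_{n-1})/(f(x_n) - f(x_{n-1}))

Iteration 1:
  f(1.950000) = -9.385125
  f(3.000000) = 6.000000
  x_2 = 3.000000 - 6.000000×(3.000000 - 1.950000)/(6.000000 - (-9.385125))
       = 2.590514
Iteration 2:
  f(3.000000) = 6.000000
  f(2.590514) = -1.977738
  x_3 = 2.590514 - (-1.977738)×(2.590514 - 3.000000)/(-1.977738 - 6.000000)
       = 2.692028
Iteration 3:
  f(2.590514) = -1.977738
  f(2.692028) = -0.258942
  x_4 = 2.692028 - (-0.258942)×(2.692028 - 2.590514)/(-0.258942 - (-1.977738))
       = 2.707322
Iteration 4:
  f(2.692028) = -0.258942
  f(2.707322) = 0.014273
  x_5 = 2.707322 - 0.014273×(2.707322 - 2.692028)/(0.014273 - (-0.258942))
       = 2.706523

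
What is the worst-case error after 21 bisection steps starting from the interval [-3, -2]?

Bisection error bound: |error| ≤ (b-a)/2^n
|error| ≤ (-2 - (-3))/2^21 = 1/2^21
|error| ≤ 0.0000004768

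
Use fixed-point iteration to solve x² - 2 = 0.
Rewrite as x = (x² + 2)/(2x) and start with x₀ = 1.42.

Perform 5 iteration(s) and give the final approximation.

Equation: x² - 2 = 0
Fixed-point form: x = (x² + 2)/(2x)
x₀ = 1.42

x_1 = g(1.420000) = 1.414225
x_2 = g(1.414225) = 1.414214
x_3 = g(1.414214) = 1.414214
x_4 = g(1.414214) = 1.414214
x_5 = g(1.414214) = 1.414214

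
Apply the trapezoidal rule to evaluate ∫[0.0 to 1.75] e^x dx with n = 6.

f(x) = e^x
a = 0.0, b = 1.75, n = 6
h = (b - a)/n = 0.291667

Trapezoidal rule: (h/2)[f(x₀) + 2f(x₁) + 2f(x₂) + ... + f(xₙ)]

x_0 = 0.0000, f(x_0) = 1.000000, coefficient = 1
x_1 = 0.2917, f(x_1) = 1.338657, coefficient = 2
x_2 = 0.5833, f(x_2) = 1.792002, coefficient = 2
x_3 = 0.8750, f(x_3) = 2.398875, coefficient = 2
x_4 = 1.1667, f(x_4) = 3.211271, coefficient = 2
x_5 = 1.4583, f(x_5) = 4.298789, coefficient = 2
x_6 = 1.7500, f(x_6) = 5.754603, coefficient = 1

I ≈ (0.291667/2) × 32.833789 = 4.788261
Exact value: 4.754603
Error: 0.033658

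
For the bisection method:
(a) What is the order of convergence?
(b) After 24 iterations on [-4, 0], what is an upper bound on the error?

(a) Bisection has linear (order 1) convergence; the error is halved each step.

(b) Error bound = (b-a)/2^n = (0 - (-4))/2^{24}
    = 4/2^{24}

(a) 1 (linear); (b) error ≤ 2.38e-07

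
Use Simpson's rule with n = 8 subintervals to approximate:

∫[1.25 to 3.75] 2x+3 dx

f(x) = 2x+3
a = 1.25, b = 3.75, n = 8
h = (b - a)/n = 0.312500

Simpson's rule: (h/3)[f(x₀) + 4f(x₁) + 2f(x₂) + ... + f(xₙ)]

x_0 = 1.2500, f(x_0) = 5.500000, coefficient = 1
x_1 = 1.5625, f(x_1) = 6.125000, coefficient = 4
x_2 = 1.8750, f(x_2) = 6.750000, coefficient = 2
x_3 = 2.1875, f(x_3) = 7.375000, coefficient = 4
x_4 = 2.5000, f(x_4) = 8.000000, coefficient = 2
x_5 = 2.8125, f(x_5) = 8.625000, coefficient = 4
x_6 = 3.1250, f(x_6) = 9.250000, coefficient = 2
x_7 = 3.4375, f(x_7) = 9.875000, coefficient = 4
x_8 = 3.7500, f(x_8) = 10.500000, coefficient = 1

I ≈ (0.312500/3) × 192.000000 = 20.000000
Exact value: 20.000000
Error: 0.000000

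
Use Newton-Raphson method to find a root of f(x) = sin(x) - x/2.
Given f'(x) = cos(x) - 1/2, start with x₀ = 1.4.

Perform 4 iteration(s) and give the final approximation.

f(x) = sin(x) - x/2
f'(x) = cos(x) - 1/2
x₀ = 1.4

Newton-Raphson formula: x_{n+1} = x_n - f(x_n)/f'(x_n)

Iteration 1:
  f(1.400000) = 0.285450
  f'(1.400000) = -0.330033
  x_1 = 1.400000 - 0.285450/(-0.330033) = 2.264913
Iteration 2:
  f(2.264913) = -0.363838
  f'(2.264913) = -1.139707
  x_2 = 2.264913 - (-0.363838)/(-1.139707) = 1.945675
Iteration 3:
  f(1.945675) = -0.042286
  f'(1.945675) = -0.866160
  x_3 = 1.945675 - (-0.042286)/(-0.866160) = 1.896856
Iteration 4:
  f(1.896856) = -0.001116
  f'(1.896856) = -0.820312
  x_4 = 1.896856 - (-0.001116)/(-0.820312) = 1.895495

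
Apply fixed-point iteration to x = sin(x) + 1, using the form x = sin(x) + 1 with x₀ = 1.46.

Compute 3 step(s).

Equation: x = sin(x) + 1
Fixed-point form: x = sin(x) + 1
x₀ = 1.46

x_1 = g(1.460000) = 1.993868
x_2 = g(1.993868) = 1.911832
x_3 = g(1.911832) = 1.942409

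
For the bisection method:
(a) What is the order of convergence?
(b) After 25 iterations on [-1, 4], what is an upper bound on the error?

(a) Bisection has linear (order 1) convergence; the error is halved each step.

(b) Error bound = (b-a)/2^n = (4 - (-1))/2^{25}
    = 5/2^{25}

(a) 1 (linear); (b) error ≤ 1.49e-07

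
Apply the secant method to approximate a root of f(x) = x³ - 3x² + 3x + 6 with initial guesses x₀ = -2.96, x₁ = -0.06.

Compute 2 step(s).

f(x) = x³ - 3x² + 3x + 6
x₀ = -2.96, x₁ = -0.06

Secant formula: x_{n+1} = x_n - f(x_n)(x_n - x_{n-1})/(f(x_n) - f(x_{n-1}))

Iteration 1:
  f(-2.960000) = -55.099136
  f(-0.060000) = 5.808984
  x_2 = -0.060000 - 5.808984×(-0.060000 - (-2.960000))/(5.808984 - (-55.099136))
       = -0.336581
Iteration 2:
  f(-0.060000) = 5.808984
  f(-0.336581) = 4.612264
  x_3 = -0.336581 - 4.612264×(-0.336581 - (-0.060000))/(4.612264 - 5.808984)
       = -1.402551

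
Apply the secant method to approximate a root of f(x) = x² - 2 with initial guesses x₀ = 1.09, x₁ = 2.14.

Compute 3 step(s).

f(x) = x² - 2
x₀ = 1.09, x₁ = 2.14

Secant formula: x_{n+1} = x_n - f(x_n)(x_n - x_{n-1})/(f(x_n) - f(x_{n-1}))

Iteration 1:
  f(1.090000) = -0.811900
  f(2.140000) = 2.579600
  x_2 = 2.140000 - 2.579600×(2.140000 - 1.090000)/(2.579600 - (-0.811900))
       = 1.341362
Iteration 2:
  f(2.140000) = 2.579600
  f(1.341362) = -0.200747
  x_3 = 1.341362 - (-0.200747)×(1.341362 - 2.140000)/(-0.200747 - 2.579600)
       = 1.399026
Iteration 3:
  f(1.341362) = -0.200747
  f(1.399026) = -0.042727
  x_4 = 1.399026 - (-0.042727)×(1.399026 - 1.341362)/(-0.042727 - (-0.200747))
       = 1.414617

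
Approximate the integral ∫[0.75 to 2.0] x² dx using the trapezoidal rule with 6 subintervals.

f(x) = x²
a = 0.75, b = 2.0, n = 6
h = (b - a)/n = 0.208333

Trapezoidal rule: (h/2)[f(x₀) + 2f(x₁) + 2f(x₂) + ... + f(xₙ)]

x_0 = 0.7500, f(x_0) = 0.562500, coefficient = 1
x_1 = 0.9583, f(x_1) = 0.918403, coefficient = 2
x_2 = 1.1667, f(x_2) = 1.361111, coefficient = 2
x_3 = 1.3750, f(x_3) = 1.890625, coefficient = 2
x_4 = 1.5833, f(x_4) = 2.506944, coefficient = 2
x_5 = 1.7917, f(x_5) = 3.210069, coefficient = 2
x_6 = 2.0000, f(x_6) = 4.000000, coefficient = 1

I ≈ (0.208333/2) × 24.336806 = 2.535084
Exact value: 2.526042
Error: 0.009042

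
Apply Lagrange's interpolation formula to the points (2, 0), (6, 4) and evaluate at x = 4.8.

Lagrange interpolation formula:
P(x) = Σ yᵢ × Lᵢ(x)
where Lᵢ(x) = Π_{j≠i} (x - xⱼ)/(xᵢ - xⱼ)

L_0(4.8) = (4.8 - 6)/(2 - 6) = 0.300000
L_1(4.8) = (4.8 - 2)/(6 - 2) = 0.700000

P(4.8) = 0×L_0(4.8) + 4×L_1(4.8)
P(4.8) = 2.800000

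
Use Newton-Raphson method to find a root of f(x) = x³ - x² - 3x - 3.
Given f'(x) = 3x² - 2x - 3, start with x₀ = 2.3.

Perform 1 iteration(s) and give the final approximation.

f(x) = x³ - x² - 3x - 3
f'(x) = 3x² - 2x - 3
x₀ = 2.3

Newton-Raphson formula: x_{n+1} = x_n - f(x_n)/f'(x_n)

Iteration 1:
  f(2.300000) = -3.023000
  f'(2.300000) = 8.270000
  x_1 = 2.300000 - (-3.023000)/8.270000 = 2.665538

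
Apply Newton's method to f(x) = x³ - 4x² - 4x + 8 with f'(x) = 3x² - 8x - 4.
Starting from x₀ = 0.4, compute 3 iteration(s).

f(x) = x³ - 4x² - 4x + 8
f'(x) = 3x² - 8x - 4
x₀ = 0.4

Newton-Raphson formula: x_{n+1} = x_n - f(x_n)/f'(x_n)

Iteration 1:
  f(0.400000) = 5.824000
  f'(0.400000) = -6.720000
  x_1 = 0.400000 - 5.824000/(-6.720000) = 1.266667
Iteration 2:
  f(1.266667) = -1.452148
  f'(1.266667) = -9.320000
  x_2 = 1.266667 - (-1.452148)/(-9.320000) = 1.110857
Iteration 3:
  f(1.110857) = -0.008638
  f'(1.110857) = -9.184846
  x_3 = 1.110857 - (-0.008638)/(-9.184846) = 1.109916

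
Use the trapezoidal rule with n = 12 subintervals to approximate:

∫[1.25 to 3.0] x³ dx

f(x) = x³
a = 1.25, b = 3.0, n = 12
h = (b - a)/n = 0.145833

Trapezoidal rule: (h/2)[f(x₀) + 2f(x₁) + 2f(x₂) + ... + f(xₙ)]

x_0 = 1.2500, f(x_0) = 1.953125, coefficient = 1
x_1 = 1.3958, f(x_1) = 2.719573, coefficient = 2
x_2 = 1.5417, f(x_2) = 3.664135, coefficient = 2
x_3 = 1.6875, f(x_3) = 4.805420, coefficient = 2
x_4 = 1.8333, f(x_4) = 6.162037, coefficient = 2
x_5 = 1.9792, f(x_5) = 7.752595, coefficient = 2
x_6 = 2.1250, f(x_6) = 9.595703, coefficient = 2
x_7 = 2.2708, f(x_7) = 11.709970, coefficient = 2
x_8 = 2.4167, f(x_8) = 14.114005, coefficient = 2
x_9 = 2.5625, f(x_9) = 16.826416, coefficient = 2
x_10 = 2.7083, f(x_10) = 19.865813, coefficient = 2
x_11 = 2.8542, f(x_11) = 23.250805, coefficient = 2
x_12 = 3.0000, f(x_12) = 27.000000, coefficient = 1

I ≈ (0.145833/2) × 269.886068 = 19.679192
Exact value: 19.639648
Error: 0.039544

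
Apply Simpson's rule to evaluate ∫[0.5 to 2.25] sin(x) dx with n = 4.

f(x) = sin(x)
a = 0.5, b = 2.25, n = 4
h = (b - a)/n = 0.437500

Simpson's rule: (h/3)[f(x₀) + 4f(x₁) + 2f(x₂) + ... + f(xₙ)]

x_0 = 0.5000, f(x_0) = 0.479426, coefficient = 1
x_1 = 0.9375, f(x_1) = 0.806081, coefficient = 4
x_2 = 1.3750, f(x_2) = 0.980893, coefficient = 2
x_3 = 1.8125, f(x_3) = 0.970932, coefficient = 4
x_4 = 2.2500, f(x_4) = 0.778073, coefficient = 1

I ≈ (0.437500/3) × 10.327336 = 1.506070
Exact value: 1.505756
Error: 0.000314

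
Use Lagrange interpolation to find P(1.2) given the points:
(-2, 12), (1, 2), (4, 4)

Lagrange interpolation formula:
P(x) = Σ yᵢ × Lᵢ(x)
where Lᵢ(x) = Π_{j≠i} (x - xⱼ)/(xᵢ - xⱼ)

L_0(1.2) = (1.2 - 1)/(-2 - 1) × (1.2 - 4)/(-2 - 4) = -0.031111
L_1(1.2) = (1.2 - (-2))/(1 - (-2)) × (1.2 - 4)/(1 - 4) = 0.995556
L_2(1.2) = (1.2 - (-2))/(4 - (-2)) × (1.2 - 1)/(4 - 1) = 0.035556

P(1.2) = 12×L_0(1.2) + 2×L_1(1.2) + 4×L_2(1.2)
P(1.2) = 1.760000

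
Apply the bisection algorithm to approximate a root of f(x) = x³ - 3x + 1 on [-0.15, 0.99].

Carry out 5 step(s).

f(x) = x³ - 3x + 1
Initial interval: [-0.15, 0.99]

Iteration 1:
  c_1 = (-0.150000 + 0.990000)/2 = 0.420000
  f(c_1) = f(0.420000) = -0.185912
  f(a) × f(c) < 0, new interval: [-0.150000, 0.420000]
Iteration 2:
  c_2 = (-0.150000 + 0.420000)/2 = 0.135000
  f(c_2) = f(0.135000) = 0.597460
  f(a) × f(c) ≥ 0, new interval: [0.135000, 0.420000]
Iteration 3:
  c_3 = (0.135000 + 0.420000)/2 = 0.277500
  f(c_3) = f(0.277500) = 0.188869
  f(a) × f(c) ≥ 0, new interval: [0.277500, 0.420000]
Iteration 4:
  c_4 = (0.277500 + 0.420000)/2 = 0.348750
  f(c_4) = f(0.348750) = -0.003833
  f(a) × f(c) < 0, new interval: [0.277500, 0.348750]
Iteration 5:
  c_5 = (0.277500 + 0.348750)/2 = 0.313125
  f(c_5) = f(0.313125) = 0.091326
  f(a) × f(c) ≥ 0, new interval: [0.313125, 0.348750]

After 5 iteration(s), the approximation is c_5 = 0.313125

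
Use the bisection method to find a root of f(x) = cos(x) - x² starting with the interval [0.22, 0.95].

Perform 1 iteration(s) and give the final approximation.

f(x) = cos(x) - x²
Initial interval: [0.22, 0.95]

Iteration 1:
  c_1 = (0.220000 + 0.950000)/2 = 0.585000
  f(c_1) = f(0.585000) = 0.491487
  f(a) × f(c) ≥ 0, new interval: [0.585000, 0.950000]

After 1 iteration(s), the approximation is c_1 = 0.585000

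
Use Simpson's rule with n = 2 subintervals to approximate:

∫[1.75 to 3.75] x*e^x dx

f(x) = x*e^x
a = 1.75, b = 3.75, n = 2
h = (b - a)/n = 1.000000

Simpson's rule: (h/3)[f(x₀) + 4f(x₁) + 2f(x₂) + ... + f(xₙ)]

x_0 = 1.7500, f(x_0) = 10.070555, coefficient = 1
x_1 = 2.7500, f(x_1) = 43.017238, coefficient = 4
x_2 = 3.7500, f(x_2) = 159.454058, coefficient = 1

I ≈ (1.000000/3) × 341.593563 = 113.864521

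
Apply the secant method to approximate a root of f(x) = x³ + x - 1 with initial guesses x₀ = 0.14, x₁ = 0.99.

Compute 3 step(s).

f(x) = x³ + x - 1
x₀ = 0.14, x₁ = 0.99

Secant formula: x_{n+1} = x_n - f(x_n)(x_n - x_{n-1})/(f(x_n) - f(x_{n-1}))

Iteration 1:
  f(0.140000) = -0.857256
  f(0.990000) = 0.960299
  x_2 = 0.990000 - 0.960299×(0.990000 - 0.140000)/(0.960299 - (-0.857256))
       = 0.540905
Iteration 2:
  f(0.990000) = 0.960299
  f(0.540905) = -0.300837
  x_3 = 0.540905 - (-0.300837)×(0.540905 - 0.990000)/(-0.300837 - 0.960299)
       = 0.648034
Iteration 3:
  f(0.540905) = -0.300837
  f(0.648034) = -0.079824
  x_4 = 0.648034 - (-0.079824)×(0.648034 - 0.540905)/(-0.079824 - (-0.300837))
       = 0.686727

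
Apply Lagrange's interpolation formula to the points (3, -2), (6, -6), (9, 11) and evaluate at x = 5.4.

Lagrange interpolation formula:
P(x) = Σ yᵢ × Lᵢ(x)
where Lᵢ(x) = Π_{j≠i} (x - xⱼ)/(xᵢ - xⱼ)

L_0(5.4) = (5.4 - 6)/(3 - 6) × (5.4 - 9)/(3 - 9) = 0.120000
L_1(5.4) = (5.4 - 3)/(6 - 3) × (5.4 - 9)/(6 - 9) = 0.960000
L_2(5.4) = (5.4 - 3)/(9 - 3) × (5.4 - 6)/(9 - 6) = -0.080000

P(5.4) = (-2)×L_0(5.4) + (-6)×L_1(5.4) + 11×L_2(5.4)
P(5.4) = -6.880000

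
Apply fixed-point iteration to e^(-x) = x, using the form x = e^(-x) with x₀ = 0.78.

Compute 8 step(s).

Equation: e^(-x) = x
Fixed-point form: x = e^(-x)
x₀ = 0.78

x_1 = g(0.780000) = 0.458406
x_2 = g(0.458406) = 0.632291
x_3 = g(0.632291) = 0.531373
x_4 = g(0.531373) = 0.587797
x_5 = g(0.587797) = 0.555550
x_6 = g(0.555550) = 0.573757
x_7 = g(0.573757) = 0.563405
x_8 = g(0.563405) = 0.569267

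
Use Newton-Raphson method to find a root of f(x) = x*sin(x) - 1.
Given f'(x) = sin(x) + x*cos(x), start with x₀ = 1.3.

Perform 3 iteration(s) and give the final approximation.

f(x) = x*sin(x) - 1
f'(x) = sin(x) + x*cos(x)
x₀ = 1.3

Newton-Raphson formula: x_{n+1} = x_n - f(x_n)/f'(x_n)

Iteration 1:
  f(1.300000) = 0.252626
  f'(1.300000) = 1.311307
  x_1 = 1.300000 - 0.252626/1.311307 = 1.107348
Iteration 2:
  f(1.107348) = -0.009459
  f'(1.107348) = 1.389540
  x_2 = 1.107348 - (-0.009459)/1.389540 = 1.114155
Iteration 3:
  f(1.114155) = -0.000002
  f'(1.114155) = 1.388810
  x_3 = 1.114155 - (-0.000002)/1.388810 = 1.114157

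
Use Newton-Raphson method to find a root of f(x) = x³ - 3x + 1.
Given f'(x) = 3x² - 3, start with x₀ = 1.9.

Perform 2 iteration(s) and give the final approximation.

f(x) = x³ - 3x + 1
f'(x) = 3x² - 3
x₀ = 1.9

Newton-Raphson formula: x_{n+1} = x_n - f(x_n)/f'(x_n)

Iteration 1:
  f(1.900000) = 2.159000
  f'(1.900000) = 7.830000
  x_1 = 1.900000 - 2.159000/7.830000 = 1.624266
Iteration 2:
  f(1.624266) = 0.412404
  f'(1.624266) = 4.914717
  x_2 = 1.624266 - 0.412404/4.914717 = 1.540354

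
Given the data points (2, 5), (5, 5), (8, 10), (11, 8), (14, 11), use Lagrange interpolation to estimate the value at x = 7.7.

Lagrange interpolation formula:
P(x) = Σ yᵢ × Lᵢ(x)
where Lᵢ(x) = Π_{j≠i} (x - xⱼ)/(xᵢ - xⱼ)

L_0(7.7) = (7.7 - 5)/(2 - 5) × (7.7 - 8)/(2 - 8) × (7.7 - 11)/(2 - 11) × (7.7 - 14)/(2 - 14) = -0.008662
L_1(7.7) = (7.7 - 2)/(5 - 2) × (7.7 - 8)/(5 - 8) × (7.7 - 11)/(5 - 11) × (7.7 - 14)/(5 - 14) = 0.073150
L_2(7.7) = (7.7 - 2)/(8 - 2) × (7.7 - 5)/(8 - 5) × (7.7 - 11)/(8 - 11) × (7.7 - 14)/(8 - 14) = 0.987525
L_3(7.7) = (7.7 - 2)/(11 - 2) × (7.7 - 5)/(11 - 5) × (7.7 - 8)/(11 - 8) × (7.7 - 14)/(11 - 14) = -0.059850
L_4(7.7) = (7.7 - 2)/(14 - 2) × (7.7 - 5)/(14 - 5) × (7.7 - 8)/(14 - 8) × (7.7 - 11)/(14 - 11) = 0.007837

P(7.7) = 5×L_0(7.7) + 5×L_1(7.7) + 10×L_2(7.7) + 8×L_3(7.7) + 11×L_4(7.7)
P(7.7) = 9.805100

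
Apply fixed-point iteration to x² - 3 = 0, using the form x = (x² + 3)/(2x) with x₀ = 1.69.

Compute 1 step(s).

Equation: x² - 3 = 0
Fixed-point form: x = (x² + 3)/(2x)
x₀ = 1.69

x_1 = g(1.690000) = 1.732574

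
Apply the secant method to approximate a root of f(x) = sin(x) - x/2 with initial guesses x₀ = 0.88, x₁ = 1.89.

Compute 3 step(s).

f(x) = sin(x) - x/2
x₀ = 0.88, x₁ = 1.89

Secant formula: x_{n+1} = x_n - f(x_n)(x_n - x_{n-1})/(f(x_n) - f(x_{n-1}))

Iteration 1:
  f(0.880000) = 0.330739
  f(1.890000) = 0.004486
  x_2 = 1.890000 - 0.004486×(1.890000 - 0.880000)/(0.004486 - 0.330739)
       = 1.903886
Iteration 2:
  f(1.890000) = 0.004486
  f(1.903886) = -0.006907
  x_3 = 1.903886 - (-0.006907)×(1.903886 - 1.890000)/(-0.006907 - 0.004486)
       = 1.895468
Iteration 3:
  f(1.903886) = -0.006907
  f(1.895468) = 0.000022
  x_4 = 1.895468 - 0.000022×(1.895468 - 1.903886)/(0.000022 - (-0.006907))
       = 1.895494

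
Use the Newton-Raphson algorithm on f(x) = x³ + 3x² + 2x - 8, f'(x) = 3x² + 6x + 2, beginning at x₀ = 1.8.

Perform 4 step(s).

f(x) = x³ + 3x² + 2x - 8
f'(x) = 3x² + 6x + 2
x₀ = 1.8

Newton-Raphson formula: x_{n+1} = x_n - f(x_n)/f'(x_n)

Iteration 1:
  f(1.800000) = 11.152000
  f'(1.800000) = 22.520000
  x_1 = 1.800000 - 11.152000/22.520000 = 1.304796
Iteration 2:
  f(1.304796) = 1.938471
  f'(1.304796) = 14.936250
  x_2 = 1.304796 - 1.938471/14.936250 = 1.175013
Iteration 3:
  f(1.175013) = 0.114277
  f'(1.175013) = 13.192041
  x_3 = 1.175013 - 0.114277/13.192041 = 1.166350
Iteration 4:
  f(1.166350) = 0.000489
  f'(1.166350) = 13.079219
  x_4 = 1.166350 - 0.000489/13.079219 = 1.166313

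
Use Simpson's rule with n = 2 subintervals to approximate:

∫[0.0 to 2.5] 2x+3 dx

f(x) = 2x+3
a = 0.0, b = 2.5, n = 2
h = (b - a)/n = 1.250000

Simpson's rule: (h/3)[f(x₀) + 4f(x₁) + 2f(x₂) + ... + f(xₙ)]

x_0 = 0.0000, f(x_0) = 3.000000, coefficient = 1
x_1 = 1.2500, f(x_1) = 5.500000, coefficient = 4
x_2 = 2.5000, f(x_2) = 8.000000, coefficient = 1

I ≈ (1.250000/3) × 33.000000 = 13.750000
Exact value: 13.750000
Error: 0.000000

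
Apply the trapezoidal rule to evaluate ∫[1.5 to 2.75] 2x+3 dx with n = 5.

f(x) = 2x+3
a = 1.5, b = 2.75, n = 5
h = (b - a)/n = 0.250000

Trapezoidal rule: (h/2)[f(x₀) + 2f(x₁) + 2f(x₂) + ... + f(xₙ)]

x_0 = 1.5000, f(x_0) = 6.000000, coefficient = 1
x_1 = 1.7500, f(x_1) = 6.500000, coefficient = 2
x_2 = 2.0000, f(x_2) = 7.000000, coefficient = 2
x_3 = 2.2500, f(x_3) = 7.500000, coefficient = 2
x_4 = 2.5000, f(x_4) = 8.000000, coefficient = 2
x_5 = 2.7500, f(x_5) = 8.500000, coefficient = 1

I ≈ (0.250000/2) × 72.500000 = 9.062500
Exact value: 9.062500
Error: 0.000000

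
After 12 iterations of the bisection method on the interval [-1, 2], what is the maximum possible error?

Bisection error bound: |error| ≤ (b-a)/2^n
|error| ≤ (2 - (-1))/2^12 = 3/2^12
|error| ≤ 0.0007324219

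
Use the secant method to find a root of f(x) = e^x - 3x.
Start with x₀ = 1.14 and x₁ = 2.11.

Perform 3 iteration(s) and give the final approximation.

f(x) = e^x - 3x
x₀ = 1.14, x₁ = 2.11

Secant formula: x_{n+1} = x_n - f(x_n)(x_n - x_{n-1})/(f(x_n) - f(x_{n-1}))

Iteration 1:
  f(1.140000) = -0.293232
  f(2.110000) = 1.918241
  x_2 = 2.110000 - 1.918241×(2.110000 - 1.140000)/(1.918241 - (-0.293232))
       = 1.268618
Iteration 2:
  f(2.110000) = 1.918241
  f(1.268618) = -0.249919
  x_3 = 1.268618 - (-0.249919)×(1.268618 - 2.110000)/(-0.249919 - 1.918241)
       = 1.365602
Iteration 3:
  f(1.268618) = -0.249919
  f(1.365602) = -0.178725
  x_4 = 1.365602 - (-0.178725)×(1.365602 - 1.268618)/(-0.178725 - (-0.249919))
       = 1.609070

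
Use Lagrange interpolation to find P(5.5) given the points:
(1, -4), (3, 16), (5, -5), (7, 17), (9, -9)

Lagrange interpolation formula:
P(x) = Σ yᵢ × Lᵢ(x)
where Lᵢ(x) = Π_{j≠i} (x - xⱼ)/(xᵢ - xⱼ)

L_0(5.5) = (5.5 - 3)/(1 - 3) × (5.5 - 5)/(1 - 5) × (5.5 - 7)/(1 - 7) × (5.5 - 9)/(1 - 9) = 0.017090
L_1(5.5) = (5.5 - 1)/(3 - 1) × (5.5 - 5)/(3 - 5) × (5.5 - 7)/(3 - 7) × (5.5 - 9)/(3 - 9) = -0.123047
L_2(5.5) = (5.5 - 1)/(5 - 1) × (5.5 - 3)/(5 - 3) × (5.5 - 7)/(5 - 7) × (5.5 - 9)/(5 - 9) = 0.922852
L_3(5.5) = (5.5 - 1)/(7 - 1) × (5.5 - 3)/(7 - 3) × (5.5 - 5)/(7 - 5) × (5.5 - 9)/(7 - 9) = 0.205078
L_4(5.5) = (5.5 - 1)/(9 - 1) × (5.5 - 3)/(9 - 3) × (5.5 - 5)/(9 - 5) × (5.5 - 7)/(9 - 7) = -0.021973

P(5.5) = (-4)×L_0(5.5) + 16×L_1(5.5) + (-5)×L_2(5.5) + 17×L_3(5.5) + (-9)×L_4(5.5)
P(5.5) = -2.967285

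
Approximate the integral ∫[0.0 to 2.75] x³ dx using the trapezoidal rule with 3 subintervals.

f(x) = x³
a = 0.0, b = 2.75, n = 3
h = (b - a)/n = 0.916667

Trapezoidal rule: (h/2)[f(x₀) + 2f(x₁) + 2f(x₂) + ... + f(xₙ)]

x_0 = 0.0000, f(x_0) = 0.000000, coefficient = 1
x_1 = 0.9167, f(x_1) = 0.770255, coefficient = 2
x_2 = 1.8333, f(x_2) = 6.162037, coefficient = 2
x_3 = 2.7500, f(x_3) = 20.796875, coefficient = 1

I ≈ (0.916667/2) × 34.661458 = 15.886502
Exact value: 14.297852
Error: 1.588650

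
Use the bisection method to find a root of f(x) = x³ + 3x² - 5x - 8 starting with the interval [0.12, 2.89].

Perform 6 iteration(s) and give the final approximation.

f(x) = x³ + 3x² - 5x - 8
Initial interval: [0.12, 2.89]

Iteration 1:
  c_1 = (0.120000 + 2.890000)/2 = 1.505000
  f(c_1) = f(1.505000) = -5.321062
  f(a) × f(c) ≥ 0, new interval: [1.505000, 2.890000]
Iteration 2:
  c_2 = (1.505000 + 2.890000)/2 = 2.197500
  f(c_2) = f(2.197500) = 6.111260
  f(a) × f(c) < 0, new interval: [1.505000, 2.197500]
Iteration 3:
  c_3 = (1.505000 + 2.197500)/2 = 1.851250
  f(c_3) = f(1.851250) = -0.630402
  f(a) × f(c) ≥ 0, new interval: [1.851250, 2.197500]
Iteration 4:
  c_4 = (1.851250 + 2.197500)/2 = 2.024375
  f(c_4) = f(2.024375) = 2.468487
  f(a) × f(c) < 0, new interval: [1.851250, 2.024375]
Iteration 5:
  c_5 = (1.851250 + 2.024375)/2 = 1.937813
  f(c_5) = f(1.937813) = 0.853003
  f(a) × f(c) < 0, new interval: [1.851250, 1.937813]
Iteration 6:
  c_6 = (1.851250 + 1.937813)/2 = 1.894531
  f(c_6) = f(1.894531) = 0.095033
  f(a) × f(c) < 0, new interval: [1.851250, 1.894531]

After 6 iteration(s), the approximation is c_6 = 1.894531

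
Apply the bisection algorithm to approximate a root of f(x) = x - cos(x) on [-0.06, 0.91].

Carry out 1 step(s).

f(x) = x - cos(x)
Initial interval: [-0.06, 0.91]

Iteration 1:
  c_1 = (-0.060000 + 0.910000)/2 = 0.425000
  f(c_1) = f(0.425000) = -0.486039
  f(a) × f(c) ≥ 0, new interval: [0.425000, 0.910000]

After 1 iteration(s), the approximation is c_1 = 0.425000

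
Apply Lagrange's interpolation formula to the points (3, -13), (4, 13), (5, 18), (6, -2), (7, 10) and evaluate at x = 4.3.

Lagrange interpolation formula:
P(x) = Σ yᵢ × Lᵢ(x)
where Lᵢ(x) = Π_{j≠i} (x - xⱼ)/(xᵢ - xⱼ)

L_0(4.3) = (4.3 - 4)/(3 - 4) × (4.3 - 5)/(3 - 5) × (4.3 - 6)/(3 - 6) × (4.3 - 7)/(3 - 7) = -0.040162
L_1(4.3) = (4.3 - 3)/(4 - 3) × (4.3 - 5)/(4 - 5) × (4.3 - 6)/(4 - 6) × (4.3 - 7)/(4 - 7) = 0.696150
L_2(4.3) = (4.3 - 3)/(5 - 3) × (4.3 - 4)/(5 - 4) × (4.3 - 6)/(5 - 6) × (4.3 - 7)/(5 - 7) = 0.447525
L_3(4.3) = (4.3 - 3)/(6 - 3) × (4.3 - 4)/(6 - 4) × (4.3 - 5)/(6 - 5) × (4.3 - 7)/(6 - 7) = -0.122850
L_4(4.3) = (4.3 - 3)/(7 - 3) × (4.3 - 4)/(7 - 4) × (4.3 - 5)/(7 - 5) × (4.3 - 6)/(7 - 6) = 0.019337

P(4.3) = (-13)×L_0(4.3) + 13×L_1(4.3) + 18×L_2(4.3) + (-2)×L_3(4.3) + 10×L_4(4.3)
P(4.3) = 18.066587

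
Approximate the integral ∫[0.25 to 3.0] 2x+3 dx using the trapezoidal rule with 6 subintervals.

f(x) = 2x+3
a = 0.25, b = 3.0, n = 6
h = (b - a)/n = 0.458333

Trapezoidal rule: (h/2)[f(x₀) + 2f(x₁) + 2f(x₂) + ... + f(xₙ)]

x_0 = 0.2500, f(x_0) = 3.500000, coefficient = 1
x_1 = 0.7083, f(x_1) = 4.416667, coefficient = 2
x_2 = 1.1667, f(x_2) = 5.333333, coefficient = 2
x_3 = 1.6250, f(x_3) = 6.250000, coefficient = 2
x_4 = 2.0833, f(x_4) = 7.166667, coefficient = 2
x_5 = 2.5417, f(x_5) = 8.083333, coefficient = 2
x_6 = 3.0000, f(x_6) = 9.000000, coefficient = 1

I ≈ (0.458333/2) × 75.000000 = 17.187500
Exact value: 17.187500
Error: 0.000000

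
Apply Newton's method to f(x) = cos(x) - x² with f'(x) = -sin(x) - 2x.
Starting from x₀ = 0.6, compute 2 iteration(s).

f(x) = cos(x) - x²
f'(x) = -sin(x) - 2x
x₀ = 0.6

Newton-Raphson formula: x_{n+1} = x_n - f(x_n)/f'(x_n)

Iteration 1:
  f(0.600000) = 0.465336
  f'(0.600000) = -1.764642
  x_1 = 0.600000 - 0.465336/(-1.764642) = 0.863700
Iteration 2:
  f(0.863700) = -0.096348
  f'(0.863700) = -2.487650
  x_2 = 0.863700 - (-0.096348)/(-2.487650) = 0.824969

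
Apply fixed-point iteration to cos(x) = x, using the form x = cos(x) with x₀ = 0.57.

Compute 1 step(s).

Equation: cos(x) = x
Fixed-point form: x = cos(x)
x₀ = 0.57

x_1 = g(0.570000) = 0.841901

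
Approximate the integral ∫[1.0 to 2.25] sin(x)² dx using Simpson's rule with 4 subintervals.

f(x) = sin(x)²
a = 1.0, b = 2.25, n = 4
h = (b - a)/n = 0.312500

Simpson's rule: (h/3)[f(x₀) + 4f(x₁) + 2f(x₂) + ... + f(xₙ)]

x_0 = 1.0000, f(x_0) = 0.708073, coefficient = 1
x_1 = 1.3125, f(x_1) = 0.934754, coefficient = 4
x_2 = 1.6250, f(x_2) = 0.997065, coefficient = 2
x_3 = 1.9375, f(x_3) = 0.871449, coefficient = 4
x_4 = 2.2500, f(x_4) = 0.605398, coefficient = 1

I ≈ (0.312500/3) × 10.532411 = 1.097126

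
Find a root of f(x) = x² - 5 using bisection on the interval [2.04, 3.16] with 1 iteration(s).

f(x) = x² - 5
Initial interval: [2.04, 3.16]

Iteration 1:
  c_1 = (2.040000 + 3.160000)/2 = 2.600000
  f(c_1) = f(2.600000) = 1.760000
  f(a) × f(c) < 0, new interval: [2.040000, 2.600000]

After 1 iteration(s), the approximation is c_1 = 2.600000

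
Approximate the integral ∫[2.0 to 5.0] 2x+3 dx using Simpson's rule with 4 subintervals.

f(x) = 2x+3
a = 2.0, b = 5.0, n = 4
h = (b - a)/n = 0.750000

Simpson's rule: (h/3)[f(x₀) + 4f(x₁) + 2f(x₂) + ... + f(xₙ)]

x_0 = 2.0000, f(x_0) = 7.000000, coefficient = 1
x_1 = 2.7500, f(x_1) = 8.500000, coefficient = 4
x_2 = 3.5000, f(x_2) = 10.000000, coefficient = 2
x_3 = 4.2500, f(x_3) = 11.500000, coefficient = 4
x_4 = 5.0000, f(x_4) = 13.000000, coefficient = 1

I ≈ (0.750000/3) × 120.000000 = 30.000000
Exact value: 30.000000
Error: 0.000000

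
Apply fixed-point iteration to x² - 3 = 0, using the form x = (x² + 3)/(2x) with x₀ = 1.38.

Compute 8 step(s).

Equation: x² - 3 = 0
Fixed-point form: x = (x² + 3)/(2x)
x₀ = 1.38

x_1 = g(1.380000) = 1.776957
x_2 = g(1.776957) = 1.732618
x_3 = g(1.732618) = 1.732051
x_4 = g(1.732051) = 1.732051
x_5 = g(1.732051) = 1.732051
x_6 = g(1.732051) = 1.732051
x_7 = g(1.732051) = 1.732051
x_8 = g(1.732051) = 1.732051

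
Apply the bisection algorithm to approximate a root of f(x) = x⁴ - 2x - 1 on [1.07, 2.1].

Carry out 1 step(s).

f(x) = x⁴ - 2x - 1
Initial interval: [1.07, 2.1]

Iteration 1:
  c_1 = (1.070000 + 2.100000)/2 = 1.585000
  f(c_1) = f(1.585000) = 2.141274
  f(a) × f(c) < 0, new interval: [1.070000, 1.585000]

After 1 iteration(s), the approximation is c_1 = 1.585000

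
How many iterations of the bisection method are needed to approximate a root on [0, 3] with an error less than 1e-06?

We need (b-a)/2^n ≤ 1e-06
(3 - 0)/2^n ≤ 1e-06
3/2^n ≤ 1e-06
2^n ≥ 3000000
n ≥ log₂(3000000) = 21.52
n ≥ 22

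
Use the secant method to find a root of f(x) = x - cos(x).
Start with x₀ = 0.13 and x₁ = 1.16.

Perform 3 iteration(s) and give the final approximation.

f(x) = x - cos(x)
x₀ = 0.13, x₁ = 1.16

Secant formula: x_{n+1} = x_n - f(x_n)(x_n - x_{n-1})/(f(x_n) - f(x_{n-1}))

Iteration 1:
  f(0.130000) = -0.861562
  f(1.160000) = 0.760660
  x_2 = 1.160000 - 0.760660×(1.160000 - 0.130000)/(0.760660 - (-0.861562))
       = 0.677033
Iteration 2:
  f(1.160000) = 0.760660
  f(0.677033) = -0.102402
  x_3 = 0.677033 - (-0.102402)×(0.677033 - 1.160000)/(-0.102402 - 0.760660)
       = 0.734337
Iteration 3:
  f(0.677033) = -0.102402
  f(0.734337) = -0.007939
  x_4 = 0.734337 - (-0.007939)×(0.734337 - 0.677033)/(-0.007939 - (-0.102402))
       = 0.739153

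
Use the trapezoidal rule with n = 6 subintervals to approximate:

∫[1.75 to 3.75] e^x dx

f(x) = e^x
a = 1.75, b = 3.75, n = 6
h = (b - a)/n = 0.333333

Trapezoidal rule: (h/2)[f(x₀) + 2f(x₁) + 2f(x₂) + ... + f(xₙ)]

x_0 = 1.7500, f(x_0) = 5.754603, coefficient = 1
x_1 = 2.0833, f(x_1) = 8.031195, coefficient = 2
x_2 = 2.4167, f(x_2) = 11.208436, coefficient = 2
x_3 = 2.7500, f(x_3) = 15.642632, coefficient = 2
x_4 = 3.0833, f(x_4) = 21.831051, coefficient = 2
x_5 = 3.4167, f(x_5) = 30.467687, coefficient = 2
x_6 = 3.7500, f(x_6) = 42.521082, coefficient = 1

I ≈ (0.333333/2) × 222.637686 = 37.106281
Exact value: 36.766479
Error: 0.339802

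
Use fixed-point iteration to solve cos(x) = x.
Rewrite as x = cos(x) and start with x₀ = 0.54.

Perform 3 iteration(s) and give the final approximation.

Equation: cos(x) = x
Fixed-point form: x = cos(x)
x₀ = 0.54

x_1 = g(0.540000) = 0.857709
x_2 = g(0.857709) = 0.654172
x_3 = g(0.654172) = 0.793552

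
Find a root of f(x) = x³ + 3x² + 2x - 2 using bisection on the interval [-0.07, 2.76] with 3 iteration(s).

f(x) = x³ + 3x² + 2x - 2
Initial interval: [-0.07, 2.76]

Iteration 1:
  c_1 = (-0.070000 + 2.760000)/2 = 1.345000
  f(c_1) = f(1.345000) = 8.550214
  f(a) × f(c) < 0, new interval: [-0.070000, 1.345000]
Iteration 2:
  c_2 = (-0.070000 + 1.345000)/2 = 0.637500
  f(c_2) = f(0.637500) = 0.753303
  f(a) × f(c) < 0, new interval: [-0.070000, 0.637500]
Iteration 3:
  c_3 = (-0.070000 + 0.637500)/2 = 0.283750
  f(c_3) = f(0.283750) = -1.168112
  f(a) × f(c) ≥ 0, new interval: [0.283750, 0.637500]

After 3 iteration(s), the approximation is c_3 = 0.283750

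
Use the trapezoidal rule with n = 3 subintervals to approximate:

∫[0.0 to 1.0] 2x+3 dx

f(x) = 2x+3
a = 0.0, b = 1.0, n = 3
h = (b - a)/n = 0.333333

Trapezoidal rule: (h/2)[f(x₀) + 2f(x₁) + 2f(x₂) + ... + f(xₙ)]

x_0 = 0.0000, f(x_0) = 3.000000, coefficient = 1
x_1 = 0.3333, f(x_1) = 3.666667, coefficient = 2
x_2 = 0.6667, f(x_2) = 4.333333, coefficient = 2
x_3 = 1.0000, f(x_3) = 5.000000, coefficient = 1

I ≈ (0.333333/2) × 24.000000 = 4.000000
Exact value: 4.000000
Error: 0.000000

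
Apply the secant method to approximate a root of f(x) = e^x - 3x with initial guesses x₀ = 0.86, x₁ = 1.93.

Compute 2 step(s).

f(x) = e^x - 3x
x₀ = 0.86, x₁ = 1.93

Secant formula: x_{n+1} = x_n - f(x_n)(x_n - x_{n-1})/(f(x_n) - f(x_{n-1}))

Iteration 1:
  f(0.860000) = -0.216839
  f(1.930000) = 1.099510
  x_2 = 1.930000 - 1.099510×(1.930000 - 0.860000)/(1.099510 - (-0.216839))
       = 1.036259
Iteration 2:
  f(1.930000) = 1.099510
  f(1.036259) = -0.290124
  x_3 = 1.036259 - (-0.290124)×(1.036259 - 1.930000)/(-0.290124 - 1.099510)
       = 1.222852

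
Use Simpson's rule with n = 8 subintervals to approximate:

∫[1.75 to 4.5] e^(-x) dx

f(x) = e^(-x)
a = 1.75, b = 4.5, n = 8
h = (b - a)/n = 0.343750

Simpson's rule: (h/3)[f(x₀) + 4f(x₁) + 2f(x₂) + ... + f(xₙ)]

x_0 = 1.7500, f(x_0) = 0.173774, coefficient = 1
x_1 = 2.0938, f(x_1) = 0.123224, coefficient = 4
x_2 = 2.4375, f(x_2) = 0.087379, coefficient = 2
x_3 = 2.7812, f(x_3) = 0.061961, coefficient = 4
x_4 = 3.1250, f(x_4) = 0.043937, coefficient = 2
x_5 = 3.4688, f(x_5) = 0.031156, coefficient = 4
x_6 = 3.8125, f(x_6) = 0.022093, coefficient = 2
x_7 = 4.1562, f(x_7) = 0.015666, coefficient = 4
x_8 = 4.5000, f(x_8) = 0.011109, coefficient = 1

I ≈ (0.343750/3) × 1.419730 = 0.162677
Exact value: 0.162665
Error: 0.000012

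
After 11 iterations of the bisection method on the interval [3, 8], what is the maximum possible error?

Bisection error bound: |error| ≤ (b-a)/2^n
|error| ≤ (8 - 3)/2^11 = 5/2^11
|error| ≤ 0.0024414062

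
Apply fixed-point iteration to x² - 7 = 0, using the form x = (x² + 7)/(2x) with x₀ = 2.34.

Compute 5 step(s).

Equation: x² - 7 = 0
Fixed-point form: x = (x² + 7)/(2x)
x₀ = 2.34

x_1 = g(2.340000) = 2.665726
x_2 = g(2.665726) = 2.645826
x_3 = g(2.645826) = 2.645751
x_4 = g(2.645751) = 2.645751
x_5 = g(2.645751) = 2.645751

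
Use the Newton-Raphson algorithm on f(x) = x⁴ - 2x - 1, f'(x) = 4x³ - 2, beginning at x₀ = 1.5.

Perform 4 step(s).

f(x) = x⁴ - 2x - 1
f'(x) = 4x³ - 2
x₀ = 1.5

Newton-Raphson formula: x_{n+1} = x_n - f(x_n)/f'(x_n)

Iteration 1:
  f(1.500000) = 1.062500
  f'(1.500000) = 11.500000
  x_1 = 1.500000 - 1.062500/11.500000 = 1.407609
Iteration 2:
  f(1.407609) = 0.110579
  f'(1.407609) = 9.155931
  x_2 = 1.407609 - 0.110579/9.155931 = 1.395531
Iteration 3:
  f(1.395531) = 0.001724
  f'(1.395531) = 8.871234
  x_3 = 1.395531 - 0.001724/8.871234 = 1.395337
Iteration 4:
  f(1.395337) = 0.000000
  f'(1.395337) = 8.866692
  x_4 = 1.395337 - 0.000000/8.866692 = 1.395337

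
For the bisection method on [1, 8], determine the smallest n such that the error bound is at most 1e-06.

We need (b-a)/2^n ≤ 1e-06
(8 - 1)/2^n ≤ 1e-06
7/2^n ≤ 1e-06
2^n ≥ 7000000
n ≥ log₂(7000000) = 22.74
n ≥ 23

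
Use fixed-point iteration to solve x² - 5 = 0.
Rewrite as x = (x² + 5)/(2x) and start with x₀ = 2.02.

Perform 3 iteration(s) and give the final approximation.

Equation: x² - 5 = 0
Fixed-point form: x = (x² + 5)/(2x)
x₀ = 2.02

x_1 = g(2.020000) = 2.247624
x_2 = g(2.247624) = 2.236098
x_3 = g(2.236098) = 2.236068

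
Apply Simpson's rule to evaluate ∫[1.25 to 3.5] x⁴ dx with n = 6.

f(x) = x⁴
a = 1.25, b = 3.5, n = 6
h = (b - a)/n = 0.375000

Simpson's rule: (h/3)[f(x₀) + 4f(x₁) + 2f(x₂) + ... + f(xₙ)]

x_0 = 1.2500, f(x_0) = 2.441406, coefficient = 1
x_1 = 1.6250, f(x_1) = 6.972900, coefficient = 4
x_2 = 2.0000, f(x_2) = 16.000000, coefficient = 2
x_3 = 2.3750, f(x_3) = 31.816650, coefficient = 4
x_4 = 2.7500, f(x_4) = 57.191406, coefficient = 2
x_5 = 3.1250, f(x_5) = 95.367432, coefficient = 4
x_6 = 3.5000, f(x_6) = 150.062500, coefficient = 1

I ≈ (0.375000/3) × 835.514648 = 104.439331
Exact value: 104.433398
Error: 0.005933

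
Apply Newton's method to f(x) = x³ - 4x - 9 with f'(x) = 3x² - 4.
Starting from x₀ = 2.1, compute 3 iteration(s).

f(x) = x³ - 4x - 9
f'(x) = 3x² - 4
x₀ = 2.1

Newton-Raphson formula: x_{n+1} = x_n - f(x_n)/f'(x_n)

Iteration 1:
  f(2.100000) = -8.139000
  f'(2.100000) = 9.230000
  x_1 = 2.100000 - (-8.139000)/9.230000 = 2.981798
Iteration 2:
  f(2.981798) = 5.584341
  f'(2.981798) = 22.673367
  x_2 = 2.981798 - 5.584341/22.673367 = 2.735503
Iteration 3:
  f(2.735503) = 0.527699
  f'(2.735503) = 18.448935
  x_3 = 2.735503 - 0.527699/18.448935 = 2.706900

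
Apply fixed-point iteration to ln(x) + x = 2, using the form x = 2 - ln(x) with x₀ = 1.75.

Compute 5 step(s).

Equation: ln(x) + x = 2
Fixed-point form: x = 2 - ln(x)
x₀ = 1.75

x_1 = g(1.750000) = 1.440384
x_2 = g(1.440384) = 1.635090
x_3 = g(1.635090) = 1.508302
x_4 = g(1.508302) = 1.589015
x_5 = g(1.589015) = 1.536885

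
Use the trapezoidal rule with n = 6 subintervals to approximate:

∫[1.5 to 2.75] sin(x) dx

f(x) = sin(x)
a = 1.5, b = 2.75, n = 6
h = (b - a)/n = 0.208333

Trapezoidal rule: (h/2)[f(x₀) + 2f(x₁) + 2f(x₂) + ... + f(xₙ)]

x_0 = 1.5000, f(x_0) = 0.997495, coefficient = 1
x_1 = 1.7083, f(x_1) = 0.990557, coefficient = 2
x_2 = 1.9167, f(x_2) = 0.940781, coefficient = 2
x_3 = 2.1250, f(x_3) = 0.850320, coefficient = 2
x_4 = 2.3333, f(x_4) = 0.723086, coefficient = 2
x_5 = 2.5417, f(x_5) = 0.564581, coefficient = 2
x_6 = 2.7500, f(x_6) = 0.381661, coefficient = 1

I ≈ (0.208333/2) × 9.517805 = 0.991438
Exact value: 0.995040
Error: 0.003602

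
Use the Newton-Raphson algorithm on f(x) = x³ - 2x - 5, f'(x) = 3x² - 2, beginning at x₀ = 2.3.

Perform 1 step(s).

f(x) = x³ - 2x - 5
f'(x) = 3x² - 2
x₀ = 2.3

Newton-Raphson formula: x_{n+1} = x_n - f(x_n)/f'(x_n)

Iteration 1:
  f(2.300000) = 2.567000
  f'(2.300000) = 13.870000
  x_1 = 2.300000 - 2.567000/13.870000 = 2.114924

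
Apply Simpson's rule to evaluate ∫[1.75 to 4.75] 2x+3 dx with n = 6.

f(x) = 2x+3
a = 1.75, b = 4.75, n = 6
h = (b - a)/n = 0.500000

Simpson's rule: (h/3)[f(x₀) + 4f(x₁) + 2f(x₂) + ... + f(xₙ)]

x_0 = 1.7500, f(x_0) = 6.500000, coefficient = 1
x_1 = 2.2500, f(x_1) = 7.500000, coefficient = 4
x_2 = 2.7500, f(x_2) = 8.500000, coefficient = 2
x_3 = 3.2500, f(x_3) = 9.500000, coefficient = 4
x_4 = 3.7500, f(x_4) = 10.500000, coefficient = 2
x_5 = 4.2500, f(x_5) = 11.500000, coefficient = 4
x_6 = 4.7500, f(x_6) = 12.500000, coefficient = 1

I ≈ (0.500000/3) × 171.000000 = 28.500000
Exact value: 28.500000
Error: 0.000000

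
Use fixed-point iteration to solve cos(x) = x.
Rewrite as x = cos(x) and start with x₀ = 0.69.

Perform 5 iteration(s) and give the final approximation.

Equation: cos(x) = x
Fixed-point form: x = cos(x)
x₀ = 0.69

x_1 = g(0.690000) = 0.771246
x_2 = g(0.771246) = 0.717043
x_3 = g(0.717043) = 0.753752
x_4 = g(0.753752) = 0.729126
x_5 = g(0.729126) = 0.745757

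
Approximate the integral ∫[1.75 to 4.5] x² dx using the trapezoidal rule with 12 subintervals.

f(x) = x²
a = 1.75, b = 4.5, n = 12
h = (b - a)/n = 0.229167

Trapezoidal rule: (h/2)[f(x₀) + 2f(x₁) + 2f(x₂) + ... + f(xₙ)]

x_0 = 1.7500, f(x_0) = 3.062500, coefficient = 1
x_1 = 1.9792, f(x_1) = 3.917101, coefficient = 2
x_2 = 2.2083, f(x_2) = 4.876736, coefficient = 2
x_3 = 2.4375, f(x_3) = 5.941406, coefficient = 2
x_4 = 2.6667, f(x_4) = 7.111111, coefficient = 2
x_5 = 2.8958, f(x_5) = 8.385851, coefficient = 2
x_6 = 3.1250, f(x_6) = 9.765625, coefficient = 2
x_7 = 3.3542, f(x_7) = 11.250434, coefficient = 2
x_8 = 3.5833, f(x_8) = 12.840278, coefficient = 2
x_9 = 3.8125, f(x_9) = 14.535156, coefficient = 2
x_10 = 4.0417, f(x_10) = 16.335069, coefficient = 2
x_11 = 4.2708, f(x_11) = 18.240017, coefficient = 2
x_12 = 4.5000, f(x_12) = 20.250000, coefficient = 1

I ≈ (0.229167/2) × 249.710069 = 28.612612
Exact value: 28.588542
Error: 0.024070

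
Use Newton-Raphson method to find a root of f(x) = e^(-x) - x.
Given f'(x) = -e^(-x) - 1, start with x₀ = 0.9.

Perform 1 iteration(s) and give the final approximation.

f(x) = e^(-x) - x
f'(x) = -e^(-x) - 1
x₀ = 0.9

Newton-Raphson formula: x_{n+1} = x_n - f(x_n)/f'(x_n)

Iteration 1:
  f(0.900000) = -0.493430
  f'(0.900000) = -1.406570
  x_1 = 0.900000 - (-0.493430)/(-1.406570) = 0.549196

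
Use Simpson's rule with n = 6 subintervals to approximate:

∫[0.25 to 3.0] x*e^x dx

f(x) = x*e^x
a = 0.25, b = 3.0, n = 6
h = (b - a)/n = 0.458333

Simpson's rule: (h/3)[f(x₀) + 4f(x₁) + 2f(x₂) + ... + f(xₙ)]

x_0 = 0.2500, f(x_0) = 0.321006, coefficient = 1
x_1 = 0.7083, f(x_1) = 1.438345, coefficient = 4
x_2 = 1.1667, f(x_2) = 3.746482, coefficient = 2
x_3 = 1.6250, f(x_3) = 8.252431, coefficient = 4
x_4 = 2.0833, f(x_4) = 16.731656, coefficient = 2
x_5 = 2.5417, f(x_5) = 32.281254, coefficient = 4
x_6 = 3.0000, f(x_6) = 60.256611, coefficient = 1

I ≈ (0.458333/3) × 269.422014 = 41.161697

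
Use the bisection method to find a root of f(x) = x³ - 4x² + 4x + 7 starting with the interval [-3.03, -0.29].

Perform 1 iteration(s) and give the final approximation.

f(x) = x³ - 4x² + 4x + 7
Initial interval: [-3.03, -0.29]

Iteration 1:
  c_1 = (-3.030000 + (-0.290000))/2 = -1.660000
  f(c_1) = f(-1.660000) = -15.236696
  f(a) × f(c) ≥ 0, new interval: [-1.660000, -0.290000]

After 1 iteration(s), the approximation is c_1 = -1.660000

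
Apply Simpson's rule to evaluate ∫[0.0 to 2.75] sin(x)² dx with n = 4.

f(x) = sin(x)²
a = 0.0, b = 2.75, n = 4
h = (b - a)/n = 0.687500

Simpson's rule: (h/3)[f(x₀) + 4f(x₁) + 2f(x₂) + ... + f(xₙ)]

x_0 = 0.0000, f(x_0) = 0.000000, coefficient = 1
x_1 = 0.6875, f(x_1) = 0.402726, coefficient = 4
x_2 = 1.3750, f(x_2) = 0.962151, coefficient = 2
x_3 = 2.0625, f(x_3) = 0.777095, coefficient = 4
x_4 = 2.7500, f(x_4) = 0.145665, coefficient = 1

I ≈ (0.687500/3) × 6.789251 = 1.555870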